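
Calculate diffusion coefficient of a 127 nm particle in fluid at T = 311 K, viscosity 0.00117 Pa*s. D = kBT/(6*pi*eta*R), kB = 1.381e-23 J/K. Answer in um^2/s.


Radius R = 127/2 = 63.5 nm = 6.35e-08 m
D = kB*T / (6*pi*eta*R)
D = 1.381e-23 * 311 / (6 * pi * 0.00117 * 6.35e-08)
D = 3.06686e-12 m^2/s = 3.067 um^2/s

3.067


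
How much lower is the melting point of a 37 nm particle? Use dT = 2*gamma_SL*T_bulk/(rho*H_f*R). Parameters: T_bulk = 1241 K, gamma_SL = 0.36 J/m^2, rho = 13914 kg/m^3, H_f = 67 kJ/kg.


Radius R = 37/2 = 18.5 nm = 1.85e-08 m
Convert H_f = 67 kJ/kg = 67000 J/kg
dT = 2 * gamma_SL * T_bulk / (rho * H_f * R)
dT = 2 * 0.36 * 1241 / (13914 * 67000 * 1.85e-08)
dT = 51.8 K

51.8


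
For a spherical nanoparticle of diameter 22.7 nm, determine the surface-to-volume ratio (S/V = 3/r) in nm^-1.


Radius r = 22.7/2 = 11.35 nm
S/V = 3 / r = 3 / 11.35
S/V = 0.2643 nm^-1

0.2643


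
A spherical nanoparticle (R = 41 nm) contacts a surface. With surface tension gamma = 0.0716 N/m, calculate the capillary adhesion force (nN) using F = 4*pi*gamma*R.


Convert radius: R = 41 nm = 4.1e-08 m
F = 4 * pi * gamma * R
F = 4 * pi * 0.0716 * 4.1e-08
F = 3.68898e-08 N = 36.8898 nN

36.8898


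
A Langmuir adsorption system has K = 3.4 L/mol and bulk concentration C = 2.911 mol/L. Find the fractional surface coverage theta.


Langmuir isotherm: theta = K*C / (1 + K*C)
K*C = 3.4 * 2.911 = 9.8974
theta = 9.8974 / (1 + 9.8974) = 9.8974 / 10.8974
theta = 0.9082

0.9082


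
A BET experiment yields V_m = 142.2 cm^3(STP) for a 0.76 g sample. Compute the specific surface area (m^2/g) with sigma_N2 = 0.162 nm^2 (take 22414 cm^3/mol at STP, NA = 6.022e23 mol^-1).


Number of moles in monolayer = V_m / 22414 = 142.2 / 22414 = 0.00634425
Number of molecules = moles * NA = 0.00634425 * 6.022e23
SA = molecules * sigma / mass
SA = (142.2 / 22414) * 6.022e23 * 0.162e-18 / 0.76
SA = 814.4 m^2/g

814.4


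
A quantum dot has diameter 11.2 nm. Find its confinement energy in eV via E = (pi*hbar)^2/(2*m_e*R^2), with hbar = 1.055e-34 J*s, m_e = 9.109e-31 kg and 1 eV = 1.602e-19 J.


Radius R = 11.2/2 = 5.6 nm = 5.6e-09 m
E = (pi * 1.055e-34)^2 / (2 * 9.109e-31 * (5.6e-09)^2)
E(J) = 1.92277e-21
E = E(J) / 1.602e-19 = 0.012 eV

0.012


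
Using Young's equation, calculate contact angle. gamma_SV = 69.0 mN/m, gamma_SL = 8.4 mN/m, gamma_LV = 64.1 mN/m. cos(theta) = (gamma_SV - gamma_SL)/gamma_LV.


cos(theta) = (gamma_SV - gamma_SL) / gamma_LV
cos(theta) = (69.0 - 8.4) / 64.1
cos(theta) = 0.945398
theta = arccos(0.945398) = 19.02 degrees

19.02


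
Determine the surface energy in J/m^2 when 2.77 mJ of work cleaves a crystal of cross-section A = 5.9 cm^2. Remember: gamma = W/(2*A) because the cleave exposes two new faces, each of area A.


Convert: A = 5.9 cm^2 = 0.00059 m^2, W = 2.77 mJ = 0.00277 J
Cleaving exposes two faces of area A, so total new surface = 2*A and gamma = W / (2*A)
gamma = 0.00277 / (2 * 0.00059)
gamma = 2.347 J/m^2

2.347


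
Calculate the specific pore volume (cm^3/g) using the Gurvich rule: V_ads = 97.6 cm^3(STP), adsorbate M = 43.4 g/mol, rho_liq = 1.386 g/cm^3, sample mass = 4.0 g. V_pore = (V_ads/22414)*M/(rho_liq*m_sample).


Moles adsorbed n = V_ads / 22414 = 97.6 / 22414 = 4.354421e-03 mol
Liquid volume V_liq = n * M / rho_liq = 4.354421e-03 * 43.4 / 1.386 = 0.13635 cm^3
Specific pore volume V_pore = V_liq / m_sample = 0.13635 / 4.0
V_pore = 0.0341 cm^3/g

0.0341


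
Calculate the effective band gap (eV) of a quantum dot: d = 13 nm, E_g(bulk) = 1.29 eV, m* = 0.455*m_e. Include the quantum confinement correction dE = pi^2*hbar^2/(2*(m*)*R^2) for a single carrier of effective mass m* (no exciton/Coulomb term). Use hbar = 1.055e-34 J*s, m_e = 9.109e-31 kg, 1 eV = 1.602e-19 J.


Radius R = 13/2 nm = 6.5e-09 m
Confinement energy dE = pi^2 * hbar^2 / (2 * m_eff * m_e * R^2)
dE = pi^2 * (1.055e-34)^2 / (2 * 0.455 * 9.109e-31 * (6.5e-09)^2) J, divided by 1.602e-19 J/eV
dE = 0.0196 eV
Total band gap = E_g(bulk) + dE = 1.29 + 0.0196 = 1.3096 eV

1.3096


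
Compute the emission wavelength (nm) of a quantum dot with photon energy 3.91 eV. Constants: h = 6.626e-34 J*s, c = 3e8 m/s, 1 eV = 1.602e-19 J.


Convert energy: E = 3.91 eV = 3.91 * 1.602e-19 = 6.26382e-19 J
lambda = h*c / E = 6.626e-34 * 3e8 / 6.26382e-19
lambda = 3.17346e-07 m = 317.3 nm

317.3


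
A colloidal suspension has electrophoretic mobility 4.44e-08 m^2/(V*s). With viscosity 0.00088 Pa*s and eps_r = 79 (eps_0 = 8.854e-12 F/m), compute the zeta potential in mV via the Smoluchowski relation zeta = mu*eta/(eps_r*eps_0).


Smoluchowski equation: zeta = mu * eta / (eps_r * eps_0)
zeta = 4.44e-08 * 0.00088 / (79 * 8.854e-12)
zeta = 0.05586 V = 55.86 mV

55.86


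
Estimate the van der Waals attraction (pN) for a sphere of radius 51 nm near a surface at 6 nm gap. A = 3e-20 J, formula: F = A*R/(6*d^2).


Convert to SI: R = 51 nm = 5.1e-08 m, d = 6 nm = 6e-09 m
F = A * R / (6 * d^2)
F = 3e-20 * 5.1e-08 / (6 * (6e-09)^2)
F = 7.08333e-12 N = 7.083 pN

7.083


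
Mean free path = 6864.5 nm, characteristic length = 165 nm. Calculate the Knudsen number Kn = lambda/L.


Knudsen number Kn = lambda / L
Kn = 6864.5 / 165
Kn = 41.603

41.603


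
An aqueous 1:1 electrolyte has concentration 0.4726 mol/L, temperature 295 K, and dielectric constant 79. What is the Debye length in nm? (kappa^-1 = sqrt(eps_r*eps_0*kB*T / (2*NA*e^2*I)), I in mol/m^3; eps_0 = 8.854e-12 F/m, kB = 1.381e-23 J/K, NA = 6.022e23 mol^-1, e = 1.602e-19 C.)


Ionic strength I = 0.4726 * 1^2 * 1000 = 472.6 mol/m^3
kappa^-1 = sqrt(79 * 8.854e-12 * 1.381e-23 * 295 / (2 * 6.022e23 * (1.602e-19)^2 * 472.6))
kappa^-1 = 0.442 nm

0.442


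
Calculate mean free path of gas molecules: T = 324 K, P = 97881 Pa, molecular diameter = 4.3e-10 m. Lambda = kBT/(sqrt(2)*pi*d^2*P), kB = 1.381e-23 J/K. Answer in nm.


Mean free path: lambda = kB*T / (sqrt(2) * pi * d^2 * P)
lambda = 1.381e-23 * 324 / (sqrt(2) * pi * (4.3e-10)^2 * 97881)
lambda = 5.56466e-08 m
lambda = 55.65 nm

55.65


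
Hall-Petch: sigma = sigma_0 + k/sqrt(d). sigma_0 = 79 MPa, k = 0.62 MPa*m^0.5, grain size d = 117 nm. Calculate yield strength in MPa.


d = 117 nm = 1.17e-07 m
sqrt(d) = 0.0003420526
Hall-Petch contribution = k / sqrt(d) = 0.62 / 0.0003420526 = 1812.6 MPa
sigma = sigma_0 + k/sqrt(d) = 79 + 1812.6 = 1891.6 MPa

1891.6


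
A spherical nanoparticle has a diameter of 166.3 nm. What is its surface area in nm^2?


Radius r = 166.3/2 = 83.15 nm
Surface area SA = 4 * pi * r^2
SA = 4 * pi * (83.15)^2
SA = 86882.91 nm^2

86882.91


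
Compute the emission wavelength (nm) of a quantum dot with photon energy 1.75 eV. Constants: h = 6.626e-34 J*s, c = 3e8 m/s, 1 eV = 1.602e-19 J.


Convert energy: E = 1.75 eV = 1.75 * 1.602e-19 = 2.8035e-19 J
lambda = h*c / E = 6.626e-34 * 3e8 / 2.8035e-19
lambda = 7.09042e-07 m = 709.0 nm

709.0


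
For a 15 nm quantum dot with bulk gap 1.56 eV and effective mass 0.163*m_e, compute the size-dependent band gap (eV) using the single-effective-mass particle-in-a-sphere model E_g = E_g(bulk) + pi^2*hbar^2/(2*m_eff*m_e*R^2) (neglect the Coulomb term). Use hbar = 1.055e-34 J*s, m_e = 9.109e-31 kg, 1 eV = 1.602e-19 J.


Radius R = 15/2 nm = 7.5e-09 m
Confinement energy dE = pi^2 * hbar^2 / (2 * m_eff * m_e * R^2)
dE = pi^2 * (1.055e-34)^2 / (2 * 0.163 * 9.109e-31 * (7.5e-09)^2) J, divided by 1.602e-19 J/eV
dE = 0.0411 eV
Total band gap = E_g(bulk) + dE = 1.56 + 0.0411 = 1.6011 eV

1.6011


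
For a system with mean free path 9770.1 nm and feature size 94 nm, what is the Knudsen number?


Knudsen number Kn = lambda / L
Kn = 9770.1 / 94
Kn = 103.9372

103.9372


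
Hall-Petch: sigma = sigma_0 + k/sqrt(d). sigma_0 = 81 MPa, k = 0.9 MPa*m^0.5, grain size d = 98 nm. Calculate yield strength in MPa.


d = 98 nm = 9.8e-08 m
sqrt(d) = 0.0003130495
Hall-Petch contribution = k / sqrt(d) = 0.9 / 0.0003130495 = 2874.9 MPa
sigma = sigma_0 + k/sqrt(d) = 81 + 2874.9 = 2955.9 MPa

2955.9


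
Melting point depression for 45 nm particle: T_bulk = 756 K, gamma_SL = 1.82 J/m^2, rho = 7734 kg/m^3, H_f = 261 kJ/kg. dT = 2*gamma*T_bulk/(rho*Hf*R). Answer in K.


Radius R = 45/2 = 22.5 nm = 2.25e-08 m
Convert H_f = 261 kJ/kg = 261000 J/kg
dT = 2 * gamma_SL * T_bulk / (rho * H_f * R)
dT = 2 * 1.82 * 756 / (7734 * 261000 * 2.25e-08)
dT = 60.6 K

60.6


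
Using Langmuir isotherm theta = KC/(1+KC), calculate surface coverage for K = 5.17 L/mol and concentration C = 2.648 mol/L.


Langmuir isotherm: theta = K*C / (1 + K*C)
K*C = 5.17 * 2.648 = 13.69016
theta = 13.69016 / (1 + 13.69016) = 13.69016 / 14.69016
theta = 0.9319

0.9319


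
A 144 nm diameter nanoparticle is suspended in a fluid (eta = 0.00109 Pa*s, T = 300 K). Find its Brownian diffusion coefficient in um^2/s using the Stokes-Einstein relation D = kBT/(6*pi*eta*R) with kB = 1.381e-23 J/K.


Radius R = 144/2 = 72 nm = 7.2e-08 m
D = kB*T / (6*pi*eta*R)
D = 1.381e-23 * 300 / (6 * pi * 0.00109 * 7.2e-08)
D = 2.80062e-12 m^2/s = 2.801 um^2/s

2.801


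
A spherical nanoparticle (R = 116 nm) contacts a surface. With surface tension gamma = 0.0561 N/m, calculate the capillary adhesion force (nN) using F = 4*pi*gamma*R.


Convert radius: R = 116 nm = 1.16e-07 m
F = 4 * pi * gamma * R
F = 4 * pi * 0.0561 * 1.16e-07
F = 8.17769e-08 N = 81.7769 nN

81.7769


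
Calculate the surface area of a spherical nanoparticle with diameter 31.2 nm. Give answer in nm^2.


Radius r = 31.2/2 = 15.6 nm
Surface area SA = 4 * pi * r^2
SA = 4 * pi * (15.6)^2
SA = 3058.15 nm^2

3058.15


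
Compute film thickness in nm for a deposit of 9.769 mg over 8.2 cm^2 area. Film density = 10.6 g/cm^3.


Convert: m = 9.769 mg = 9.7690e-06 kg, A = 8.2 cm^2 = 8.2000e-04 m^2, rho = 10.6 g/cm^3 = 10600 kg/m^3
t = m / (A * rho)
t = 9.7690e-06 / (8.2000e-04 * 10600)
t = 1.1239e-06 m = 1123.9 nm

1123.9


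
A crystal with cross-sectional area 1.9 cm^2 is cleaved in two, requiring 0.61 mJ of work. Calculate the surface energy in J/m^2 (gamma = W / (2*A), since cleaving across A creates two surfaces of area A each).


Convert: A = 1.9 cm^2 = 0.00019 m^2, W = 0.61 mJ = 0.00061 J
Cleaving exposes two faces of area A, so total new surface = 2*A and gamma = W / (2*A)
gamma = 0.00061 / (2 * 0.00019)
gamma = 1.605 J/m^2

1.605


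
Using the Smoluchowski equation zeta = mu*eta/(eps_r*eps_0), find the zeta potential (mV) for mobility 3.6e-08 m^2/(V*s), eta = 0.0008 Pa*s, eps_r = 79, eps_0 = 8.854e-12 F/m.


Smoluchowski equation: zeta = mu * eta / (eps_r * eps_0)
zeta = 3.6e-08 * 0.0008 / (79 * 8.854e-12)
zeta = 0.041174 V = 41.17 mV

41.17


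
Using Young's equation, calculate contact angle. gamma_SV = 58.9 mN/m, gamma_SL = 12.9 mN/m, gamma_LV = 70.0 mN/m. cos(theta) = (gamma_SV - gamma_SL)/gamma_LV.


cos(theta) = (gamma_SV - gamma_SL) / gamma_LV
cos(theta) = (58.9 - 12.9) / 70.0
cos(theta) = 0.657143
theta = arccos(0.657143) = 48.92 degrees

48.92


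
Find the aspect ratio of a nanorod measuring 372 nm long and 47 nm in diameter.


Aspect ratio AR = length / diameter
AR = 372 / 47
AR = 7.91

7.91


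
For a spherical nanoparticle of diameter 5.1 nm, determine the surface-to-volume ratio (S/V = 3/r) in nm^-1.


Radius r = 5.1/2 = 2.55 nm
S/V = 3 / r = 3 / 2.55
S/V = 1.1765 nm^-1

1.1765


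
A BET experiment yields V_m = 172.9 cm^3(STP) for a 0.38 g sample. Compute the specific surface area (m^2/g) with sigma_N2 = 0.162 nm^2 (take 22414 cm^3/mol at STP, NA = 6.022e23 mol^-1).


Number of moles in monolayer = V_m / 22414 = 172.9 / 22414 = 0.00771393
Number of molecules = moles * NA = 0.00771393 * 6.022e23
SA = molecules * sigma / mass
SA = (172.9 / 22414) * 6.022e23 * 0.162e-18 / 0.38
SA = 1980.4 m^2/g

1980.4


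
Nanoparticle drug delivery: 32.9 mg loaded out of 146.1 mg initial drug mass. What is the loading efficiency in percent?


Drug loading efficiency = (drug loaded / drug initial) * 100
DLE = 32.9 / 146.1 * 100
DLE = 0.2252 * 100
DLE = 22.52%

22.52


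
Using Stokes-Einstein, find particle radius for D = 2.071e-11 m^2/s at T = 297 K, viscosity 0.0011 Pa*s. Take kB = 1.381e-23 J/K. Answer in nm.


Stokes-Einstein: R = kB*T / (6*pi*eta*D)
R = 1.381e-23 * 297 / (6 * pi * 0.0011 * 2.071e-11)
R = 9.5516e-09 m = 9.55 nm

9.55


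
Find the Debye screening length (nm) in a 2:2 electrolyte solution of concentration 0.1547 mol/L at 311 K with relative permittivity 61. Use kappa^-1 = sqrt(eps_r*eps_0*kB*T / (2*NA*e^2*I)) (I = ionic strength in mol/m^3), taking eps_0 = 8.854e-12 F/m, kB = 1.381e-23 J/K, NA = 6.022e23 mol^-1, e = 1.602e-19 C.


Ionic strength I = 0.1547 * 2^2 * 1000 = 618.8 mol/m^3
kappa^-1 = sqrt(61 * 8.854e-12 * 1.381e-23 * 311 / (2 * 6.022e23 * (1.602e-19)^2 * 618.8))
kappa^-1 = 0.348 nm

0.348


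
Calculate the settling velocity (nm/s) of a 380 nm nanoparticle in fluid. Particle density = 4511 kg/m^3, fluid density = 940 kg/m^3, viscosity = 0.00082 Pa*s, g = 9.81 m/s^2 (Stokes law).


Radius R = 380/2 nm = 1.9e-07 m
Density difference = 4511 - 940 = 3571 kg/m^3
v = 2 * R^2 * (rho_p - rho_f) * g / (9 * eta)
v = 2 * (1.9e-07)^2 * 3571 * 9.81 / (9 * 0.00082)
v = 3.4272e-07 m/s = 342.7202 nm/s

342.7202


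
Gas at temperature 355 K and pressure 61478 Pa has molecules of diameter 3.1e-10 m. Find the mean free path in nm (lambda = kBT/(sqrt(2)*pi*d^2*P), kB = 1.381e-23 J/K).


Mean free path: lambda = kB*T / (sqrt(2) * pi * d^2 * P)
lambda = 1.381e-23 * 355 / (sqrt(2) * pi * (3.1e-10)^2 * 61478)
lambda = 1.86773e-07 m
lambda = 186.77 nm

186.77


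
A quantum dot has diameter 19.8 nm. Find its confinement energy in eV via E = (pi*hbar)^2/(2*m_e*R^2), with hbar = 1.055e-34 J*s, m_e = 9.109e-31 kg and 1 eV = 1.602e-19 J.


Radius R = 19.8/2 = 9.9 nm = 9.9e-09 m
E = (pi * 1.055e-34)^2 / (2 * 9.109e-31 * (9.9e-09)^2)
E(J) = 6.15224e-22
E = E(J) / 1.602e-19 = 0.0038 eV

0.0038


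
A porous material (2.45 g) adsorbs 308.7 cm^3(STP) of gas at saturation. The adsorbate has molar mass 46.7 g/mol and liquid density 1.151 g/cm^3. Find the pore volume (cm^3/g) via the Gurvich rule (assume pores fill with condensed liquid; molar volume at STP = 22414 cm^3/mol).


Moles adsorbed n = V_ads / 22414 = 308.7 / 22414 = 1.377264e-02 mol
Liquid volume V_liq = n * M / rho_liq = 1.377264e-02 * 46.7 / 1.151 = 0.55880 cm^3
Specific pore volume V_pore = V_liq / m_sample = 0.55880 / 2.45
V_pore = 0.2281 cm^3/g

0.2281


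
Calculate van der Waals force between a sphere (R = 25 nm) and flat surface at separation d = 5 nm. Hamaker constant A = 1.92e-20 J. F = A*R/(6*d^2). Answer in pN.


Convert to SI: R = 25 nm = 2.5e-08 m, d = 5 nm = 5e-09 m
F = A * R / (6 * d^2)
F = 1.92e-20 * 2.5e-08 / (6 * (5e-09)^2)
F = 3.2e-12 N = 3.2 pN

3.2


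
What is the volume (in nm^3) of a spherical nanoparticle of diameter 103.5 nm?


Radius r = 103.5/2 = 51.75 nm
Volume V = (4/3) * pi * r^3
V = (4/3) * pi * (51.75)^3
V = 580523.32 nm^3

580523.32


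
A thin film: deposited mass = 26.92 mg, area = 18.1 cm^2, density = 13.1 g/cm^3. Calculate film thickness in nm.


Convert: m = 26.92 mg = 2.6920e-05 kg, A = 18.1 cm^2 = 1.8100e-03 m^2, rho = 13.1 g/cm^3 = 13100 kg/m^3
t = m / (A * rho)
t = 2.6920e-05 / (1.8100e-03 * 13100)
t = 1.1353e-06 m = 1135.3 nm

1135.3


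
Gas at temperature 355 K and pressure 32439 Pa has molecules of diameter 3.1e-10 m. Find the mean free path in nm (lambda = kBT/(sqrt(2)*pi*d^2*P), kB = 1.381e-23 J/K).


Mean free path: lambda = kB*T / (sqrt(2) * pi * d^2 * P)
lambda = 1.381e-23 * 355 / (sqrt(2) * pi * (3.1e-10)^2 * 32439)
lambda = 3.5397e-07 m
lambda = 353.97 nm

353.97


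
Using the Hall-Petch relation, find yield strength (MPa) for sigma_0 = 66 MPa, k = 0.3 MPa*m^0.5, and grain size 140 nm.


d = 140 nm = 1.4e-07 m
sqrt(d) = 0.0003741657
Hall-Petch contribution = k / sqrt(d) = 0.3 / 0.0003741657 = 801.8 MPa
sigma = sigma_0 + k/sqrt(d) = 66 + 801.8 = 867.8 MPa

867.8


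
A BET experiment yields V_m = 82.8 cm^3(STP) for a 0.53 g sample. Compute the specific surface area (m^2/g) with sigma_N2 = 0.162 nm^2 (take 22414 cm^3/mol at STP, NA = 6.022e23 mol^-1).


Number of moles in monolayer = V_m / 22414 = 82.8 / 22414 = 0.00369412
Number of molecules = moles * NA = 0.00369412 * 6.022e23
SA = molecules * sigma / mass
SA = (82.8 / 22414) * 6.022e23 * 0.162e-18 / 0.53
SA = 680.0 m^2/g

680.0


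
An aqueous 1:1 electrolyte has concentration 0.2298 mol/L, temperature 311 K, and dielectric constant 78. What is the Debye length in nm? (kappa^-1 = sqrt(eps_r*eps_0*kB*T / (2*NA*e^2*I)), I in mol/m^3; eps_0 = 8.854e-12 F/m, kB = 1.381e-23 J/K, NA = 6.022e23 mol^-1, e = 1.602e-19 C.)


Ionic strength I = 0.2298 * 1^2 * 1000 = 229.8 mol/m^3
kappa^-1 = sqrt(78 * 8.854e-12 * 1.381e-23 * 311 / (2 * 6.022e23 * (1.602e-19)^2 * 229.8))
kappa^-1 = 0.646 nm

0.646


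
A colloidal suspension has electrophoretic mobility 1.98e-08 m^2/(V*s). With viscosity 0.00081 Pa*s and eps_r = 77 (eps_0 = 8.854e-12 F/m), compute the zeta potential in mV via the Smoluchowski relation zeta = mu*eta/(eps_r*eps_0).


Smoluchowski equation: zeta = mu * eta / (eps_r * eps_0)
zeta = 1.98e-08 * 0.00081 / (77 * 8.854e-12)
zeta = 0.023524 V = 23.52 mV

23.52


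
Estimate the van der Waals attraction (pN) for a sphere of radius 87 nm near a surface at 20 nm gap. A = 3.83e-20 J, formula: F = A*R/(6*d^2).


Convert to SI: R = 87 nm = 8.7e-08 m, d = 20 nm = 2e-08 m
F = A * R / (6 * d^2)
F = 3.83e-20 * 8.7e-08 / (6 * (2e-08)^2)
F = 1.38838e-12 N = 1.388 pN

1.388


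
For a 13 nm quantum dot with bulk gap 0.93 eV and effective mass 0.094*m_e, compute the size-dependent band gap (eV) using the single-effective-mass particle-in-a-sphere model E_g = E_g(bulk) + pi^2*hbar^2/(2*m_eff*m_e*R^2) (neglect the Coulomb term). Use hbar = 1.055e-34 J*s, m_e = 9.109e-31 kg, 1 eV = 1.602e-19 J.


Radius R = 13/2 nm = 6.5e-09 m
Confinement energy dE = pi^2 * hbar^2 / (2 * m_eff * m_e * R^2)
dE = pi^2 * (1.055e-34)^2 / (2 * 0.094 * 9.109e-31 * (6.5e-09)^2) J, divided by 1.602e-19 J/eV
dE = 0.0948 eV
Total band gap = E_g(bulk) + dE = 0.93 + 0.0948 = 1.0248 eV

1.0248


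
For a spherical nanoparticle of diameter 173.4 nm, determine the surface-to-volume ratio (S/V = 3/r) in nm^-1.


Radius r = 173.4/2 = 86.7 nm
S/V = 3 / r = 3 / 86.7
S/V = 0.0346 nm^-1

0.0346


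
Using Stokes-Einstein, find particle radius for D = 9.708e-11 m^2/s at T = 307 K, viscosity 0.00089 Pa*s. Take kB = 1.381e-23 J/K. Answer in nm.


Stokes-Einstein: R = kB*T / (6*pi*eta*D)
R = 1.381e-23 * 307 / (6 * pi * 0.00089 * 9.708e-11)
R = 2.60322e-09 m = 2.6 nm

2.6


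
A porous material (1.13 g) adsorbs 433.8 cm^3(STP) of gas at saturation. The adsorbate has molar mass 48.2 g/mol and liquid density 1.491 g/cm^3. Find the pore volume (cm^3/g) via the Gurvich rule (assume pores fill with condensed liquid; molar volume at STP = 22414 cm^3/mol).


Moles adsorbed n = V_ads / 22414 = 433.8 / 22414 = 1.935398e-02 mol
Liquid volume V_liq = n * M / rho_liq = 1.935398e-02 * 48.2 / 1.491 = 0.62566 cm^3
Specific pore volume V_pore = V_liq / m_sample = 0.62566 / 1.13
V_pore = 0.5537 cm^3/g

0.5537


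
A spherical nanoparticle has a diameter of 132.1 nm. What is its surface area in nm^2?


Radius r = 132.1/2 = 66.05 nm
Surface area SA = 4 * pi * r^2
SA = 4 * pi * (66.05)^2
SA = 54822.08 nm^2

54822.08


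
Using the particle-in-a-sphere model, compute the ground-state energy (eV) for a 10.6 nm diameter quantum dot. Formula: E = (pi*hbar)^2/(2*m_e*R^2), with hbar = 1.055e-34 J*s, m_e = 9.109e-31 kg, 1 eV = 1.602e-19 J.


Radius R = 10.6/2 = 5.3 nm = 5.3e-09 m
E = (pi * 1.055e-34)^2 / (2 * 9.109e-31 * (5.3e-09)^2)
E(J) = 2.14661e-21
E = E(J) / 1.602e-19 = 0.0134 eV

0.0134


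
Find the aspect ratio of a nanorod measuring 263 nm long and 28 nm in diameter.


Aspect ratio AR = length / diameter
AR = 263 / 28
AR = 9.39

9.39


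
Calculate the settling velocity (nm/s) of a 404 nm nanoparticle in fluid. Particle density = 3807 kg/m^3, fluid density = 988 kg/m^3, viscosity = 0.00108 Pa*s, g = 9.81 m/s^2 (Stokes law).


Radius R = 404/2 nm = 2.02e-07 m
Density difference = 3807 - 988 = 2819 kg/m^3
v = 2 * R^2 * (rho_p - rho_f) * g / (9 * eta)
v = 2 * (2.02e-07)^2 * 2819 * 9.81 / (9 * 0.00108)
v = 2.32183e-07 m/s = 232.1831 nm/s

232.1831


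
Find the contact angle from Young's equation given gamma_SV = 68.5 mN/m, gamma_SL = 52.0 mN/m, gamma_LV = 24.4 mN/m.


cos(theta) = (gamma_SV - gamma_SL) / gamma_LV
cos(theta) = (68.5 - 52.0) / 24.4
cos(theta) = 0.67623
theta = arccos(0.67623) = 47.45 degrees

47.45


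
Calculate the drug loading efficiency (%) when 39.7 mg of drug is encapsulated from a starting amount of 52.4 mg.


Drug loading efficiency = (drug loaded / drug initial) * 100
DLE = 39.7 / 52.4 * 100
DLE = 0.7576 * 100
DLE = 75.76%

75.76


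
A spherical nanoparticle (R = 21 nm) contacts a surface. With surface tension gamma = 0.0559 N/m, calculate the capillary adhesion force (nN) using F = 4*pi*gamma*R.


Convert radius: R = 21 nm = 2.1e-08 m
F = 4 * pi * gamma * R
F = 4 * pi * 0.0559 * 2.1e-08
F = 1.47517e-08 N = 14.7517 nN

14.7517


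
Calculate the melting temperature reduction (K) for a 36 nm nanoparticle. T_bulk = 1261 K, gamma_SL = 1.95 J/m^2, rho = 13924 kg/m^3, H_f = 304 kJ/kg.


Radius R = 36/2 = 18 nm = 1.8e-08 m
Convert H_f = 304 kJ/kg = 304000 J/kg
dT = 2 * gamma_SL * T_bulk / (rho * H_f * R)
dT = 2 * 1.95 * 1261 / (13924 * 304000 * 1.8e-08)
dT = 64.5 K

64.5


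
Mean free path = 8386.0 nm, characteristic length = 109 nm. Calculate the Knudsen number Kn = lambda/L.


Knudsen number Kn = lambda / L
Kn = 8386.0 / 109
Kn = 76.9358

76.9358


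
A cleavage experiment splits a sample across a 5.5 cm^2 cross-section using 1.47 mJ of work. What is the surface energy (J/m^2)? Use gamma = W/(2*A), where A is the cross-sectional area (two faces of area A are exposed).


Convert: A = 5.5 cm^2 = 0.00055 m^2, W = 1.47 mJ = 0.00147 J
Cleaving exposes two faces of area A, so total new surface = 2*A and gamma = W / (2*A)
gamma = 0.00147 / (2 * 0.00055)
gamma = 1.336 J/m^2

1.336


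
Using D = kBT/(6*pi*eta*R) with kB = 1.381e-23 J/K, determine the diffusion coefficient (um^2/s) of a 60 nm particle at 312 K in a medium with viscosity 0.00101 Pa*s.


Radius R = 60/2 = 30 nm = 3e-08 m
D = kB*T / (6*pi*eta*R)
D = 1.381e-23 * 312 / (6 * pi * 0.00101 * 3e-08)
D = 7.54405e-12 m^2/s = 7.544 um^2/s

7.544


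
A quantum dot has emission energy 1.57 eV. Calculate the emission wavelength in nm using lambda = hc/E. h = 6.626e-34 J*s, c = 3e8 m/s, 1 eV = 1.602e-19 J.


Convert energy: E = 1.57 eV = 1.57 * 1.602e-19 = 2.51514e-19 J
lambda = h*c / E = 6.626e-34 * 3e8 / 2.51514e-19
lambda = 7.90334e-07 m = 790.3 nm

790.3


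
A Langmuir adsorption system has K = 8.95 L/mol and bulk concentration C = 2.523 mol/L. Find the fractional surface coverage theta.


Langmuir isotherm: theta = K*C / (1 + K*C)
K*C = 8.95 * 2.523 = 22.58085
theta = 22.58085 / (1 + 22.58085) = 22.58085 / 23.58085
theta = 0.9576

0.9576


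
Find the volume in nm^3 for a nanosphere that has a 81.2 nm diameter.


Radius r = 81.2/2 = 40.6 nm
Volume V = (4/3) * pi * r^3
V = (4/3) * pi * (40.6)^3
V = 280328.15 nm^3

280328.15


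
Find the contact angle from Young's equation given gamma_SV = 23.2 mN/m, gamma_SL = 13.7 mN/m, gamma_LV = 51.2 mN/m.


cos(theta) = (gamma_SV - gamma_SL) / gamma_LV
cos(theta) = (23.2 - 13.7) / 51.2
cos(theta) = 0.185547
theta = arccos(0.185547) = 79.31 degrees

79.31


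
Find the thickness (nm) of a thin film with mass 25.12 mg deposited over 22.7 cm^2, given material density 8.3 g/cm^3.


Convert: m = 25.12 mg = 2.5120e-05 kg, A = 22.7 cm^2 = 2.2700e-03 m^2, rho = 8.3 g/cm^3 = 8300 kg/m^3
t = m / (A * rho)
t = 2.5120e-05 / (2.2700e-03 * 8300)
t = 1.3333e-06 m = 1333.3 nm

1333.3


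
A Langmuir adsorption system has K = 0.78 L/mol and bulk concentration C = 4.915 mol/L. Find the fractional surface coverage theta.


Langmuir isotherm: theta = K*C / (1 + K*C)
K*C = 0.78 * 4.915 = 3.8337
theta = 3.8337 / (1 + 3.8337) = 3.8337 / 4.8337
theta = 0.7931

0.7931


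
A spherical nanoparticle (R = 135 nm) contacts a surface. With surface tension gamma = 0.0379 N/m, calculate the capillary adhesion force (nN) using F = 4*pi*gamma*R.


Convert radius: R = 135 nm = 1.35e-07 m
F = 4 * pi * gamma * R
F = 4 * pi * 0.0379 * 1.35e-07
F = 6.42958e-08 N = 64.2958 nN

64.2958


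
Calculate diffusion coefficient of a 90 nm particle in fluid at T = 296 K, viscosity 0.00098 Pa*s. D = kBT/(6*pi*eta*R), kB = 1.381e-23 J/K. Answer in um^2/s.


Radius R = 90/2 = 45 nm = 4.5e-08 m
D = kB*T / (6*pi*eta*R)
D = 1.381e-23 * 296 / (6 * pi * 0.00098 * 4.5e-08)
D = 4.91751e-12 m^2/s = 4.918 um^2/s

4.918


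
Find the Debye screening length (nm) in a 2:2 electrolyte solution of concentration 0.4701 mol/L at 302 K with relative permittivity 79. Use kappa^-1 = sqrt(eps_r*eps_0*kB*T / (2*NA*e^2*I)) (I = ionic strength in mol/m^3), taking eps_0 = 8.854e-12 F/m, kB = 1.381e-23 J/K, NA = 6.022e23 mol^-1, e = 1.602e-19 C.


Ionic strength I = 0.4701 * 2^2 * 1000 = 1880.4 mol/m^3
kappa^-1 = sqrt(79 * 8.854e-12 * 1.381e-23 * 302 / (2 * 6.022e23 * (1.602e-19)^2 * 1880.4))
kappa^-1 = 0.224 nm

0.224


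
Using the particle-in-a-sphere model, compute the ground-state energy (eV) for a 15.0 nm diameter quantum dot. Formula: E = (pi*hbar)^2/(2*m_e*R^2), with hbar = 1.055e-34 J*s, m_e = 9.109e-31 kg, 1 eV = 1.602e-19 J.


Radius R = 15.0/2 = 7.5 nm = 7.5e-09 m
E = (pi * 1.055e-34)^2 / (2 * 9.109e-31 * (7.5e-09)^2)
E(J) = 1.07197e-21
E = E(J) / 1.602e-19 = 0.0067 eV

0.0067


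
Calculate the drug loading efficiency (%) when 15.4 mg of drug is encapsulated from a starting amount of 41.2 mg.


Drug loading efficiency = (drug loaded / drug initial) * 100
DLE = 15.4 / 41.2 * 100
DLE = 0.3738 * 100
DLE = 37.38%

37.38


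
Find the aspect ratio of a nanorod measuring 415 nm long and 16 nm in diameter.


Aspect ratio AR = length / diameter
AR = 415 / 16
AR = 25.94

25.94


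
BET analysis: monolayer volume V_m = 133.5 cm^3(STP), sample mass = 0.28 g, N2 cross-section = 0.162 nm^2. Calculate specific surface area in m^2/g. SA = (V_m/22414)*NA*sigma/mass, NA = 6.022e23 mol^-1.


Number of moles in monolayer = V_m / 22414 = 133.5 / 22414 = 0.0059561
Number of molecules = moles * NA = 0.0059561 * 6.022e23
SA = molecules * sigma / mass
SA = (133.5 / 22414) * 6.022e23 * 0.162e-18 / 0.28
SA = 2075.2 m^2/g

2075.2


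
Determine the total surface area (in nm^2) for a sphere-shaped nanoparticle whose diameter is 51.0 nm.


Radius r = 51.0/2 = 25.5 nm
Surface area SA = 4 * pi * r^2
SA = 4 * pi * (25.5)^2
SA = 8171.28 nm^2

8171.28


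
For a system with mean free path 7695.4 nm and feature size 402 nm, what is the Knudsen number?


Knudsen number Kn = lambda / L
Kn = 7695.4 / 402
Kn = 19.1428

19.1428


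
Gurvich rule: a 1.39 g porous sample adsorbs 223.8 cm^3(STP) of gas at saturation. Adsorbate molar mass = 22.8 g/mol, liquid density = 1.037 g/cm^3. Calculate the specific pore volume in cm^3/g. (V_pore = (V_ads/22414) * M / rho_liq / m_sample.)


Moles adsorbed n = V_ads / 22414 = 223.8 / 22414 = 9.984831e-03 mol
Liquid volume V_liq = n * M / rho_liq = 9.984831e-03 * 22.8 / 1.037 = 0.21953 cm^3
Specific pore volume V_pore = V_liq / m_sample = 0.21953 / 1.39
V_pore = 0.1579 cm^3/g

0.1579


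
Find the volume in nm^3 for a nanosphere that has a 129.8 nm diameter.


Radius r = 129.8/2 = 64.9 nm
Volume V = (4/3) * pi * r^3
V = (4/3) * pi * (64.9)^3
V = 1145045.38 nm^3

1145045.38


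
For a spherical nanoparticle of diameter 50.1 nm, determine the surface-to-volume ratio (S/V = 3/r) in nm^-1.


Radius r = 50.1/2 = 25.05 nm
S/V = 3 / r = 3 / 25.05
S/V = 0.1198 nm^-1

0.1198


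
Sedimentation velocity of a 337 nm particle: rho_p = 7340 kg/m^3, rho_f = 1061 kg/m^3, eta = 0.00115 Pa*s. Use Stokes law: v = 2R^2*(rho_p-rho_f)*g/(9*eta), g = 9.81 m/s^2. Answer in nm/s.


Radius R = 337/2 nm = 1.685e-07 m
Density difference = 7340 - 1061 = 6279 kg/m^3
v = 2 * R^2 * (rho_p - rho_f) * g / (9 * eta)
v = 2 * (1.685e-07)^2 * 6279 * 9.81 / (9 * 0.00115)
v = 3.37947e-07 m/s = 337.9473 nm/s

337.9473


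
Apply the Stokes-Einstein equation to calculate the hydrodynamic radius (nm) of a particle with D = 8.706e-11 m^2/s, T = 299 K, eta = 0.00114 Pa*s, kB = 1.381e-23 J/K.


Stokes-Einstein: R = kB*T / (6*pi*eta*D)
R = 1.381e-23 * 299 / (6 * pi * 0.00114 * 8.706e-11)
R = 2.20719e-09 m = 2.21 nm

2.21


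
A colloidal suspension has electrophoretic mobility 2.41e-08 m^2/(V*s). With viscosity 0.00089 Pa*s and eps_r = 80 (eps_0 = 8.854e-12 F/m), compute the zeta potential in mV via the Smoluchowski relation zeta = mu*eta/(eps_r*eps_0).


Smoluchowski equation: zeta = mu * eta / (eps_r * eps_0)
zeta = 2.41e-08 * 0.00089 / (80 * 8.854e-12)
zeta = 0.030282 V = 30.28 mV

30.28


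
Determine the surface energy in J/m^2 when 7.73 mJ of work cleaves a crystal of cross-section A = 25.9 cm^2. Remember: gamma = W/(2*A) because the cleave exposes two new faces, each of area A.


Convert: A = 25.9 cm^2 = 0.00259 m^2, W = 7.73 mJ = 0.00773 J
Cleaving exposes two faces of area A, so total new surface = 2*A and gamma = W / (2*A)
gamma = 0.00773 / (2 * 0.00259)
gamma = 1.492 J/m^2

1.492


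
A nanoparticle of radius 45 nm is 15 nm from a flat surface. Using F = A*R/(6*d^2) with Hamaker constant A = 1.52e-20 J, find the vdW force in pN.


Convert to SI: R = 45 nm = 4.5e-08 m, d = 15 nm = 1.5e-08 m
F = A * R / (6 * d^2)
F = 1.52e-20 * 4.5e-08 / (6 * (1.5e-08)^2)
F = 5.06667e-13 N = 0.507 pN

0.507


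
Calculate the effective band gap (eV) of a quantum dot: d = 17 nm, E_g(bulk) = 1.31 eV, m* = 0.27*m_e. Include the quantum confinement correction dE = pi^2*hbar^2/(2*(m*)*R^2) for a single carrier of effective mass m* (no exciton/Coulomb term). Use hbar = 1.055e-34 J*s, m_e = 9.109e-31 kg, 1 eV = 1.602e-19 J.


Radius R = 17/2 nm = 8.5e-09 m
Confinement energy dE = pi^2 * hbar^2 / (2 * m_eff * m_e * R^2)
dE = pi^2 * (1.055e-34)^2 / (2 * 0.27 * 9.109e-31 * (8.5e-09)^2) J, divided by 1.602e-19 J/eV
dE = 0.0193 eV
Total band gap = E_g(bulk) + dE = 1.31 + 0.0193 = 1.3293 eV

1.3293


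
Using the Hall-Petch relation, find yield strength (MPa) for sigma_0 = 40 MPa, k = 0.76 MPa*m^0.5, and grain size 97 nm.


d = 97 nm = 9.7e-08 m
sqrt(d) = 0.0003114482
Hall-Petch contribution = k / sqrt(d) = 0.76 / 0.0003114482 = 2440.2 MPa
sigma = sigma_0 + k/sqrt(d) = 40 + 2440.2 = 2480.2 MPa

2480.2


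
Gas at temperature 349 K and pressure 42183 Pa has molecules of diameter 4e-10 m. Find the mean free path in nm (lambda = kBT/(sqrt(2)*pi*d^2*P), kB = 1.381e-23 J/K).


Mean free path: lambda = kB*T / (sqrt(2) * pi * d^2 * P)
lambda = 1.381e-23 * 349 / (sqrt(2) * pi * (4e-10)^2 * 42183)
lambda = 1.6073e-07 m
lambda = 160.73 nm

160.73


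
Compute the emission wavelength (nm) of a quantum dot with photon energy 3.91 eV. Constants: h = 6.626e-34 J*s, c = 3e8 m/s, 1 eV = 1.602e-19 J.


Convert energy: E = 3.91 eV = 3.91 * 1.602e-19 = 6.26382e-19 J
lambda = h*c / E = 6.626e-34 * 3e8 / 6.26382e-19
lambda = 3.17346e-07 m = 317.3 nm

317.3


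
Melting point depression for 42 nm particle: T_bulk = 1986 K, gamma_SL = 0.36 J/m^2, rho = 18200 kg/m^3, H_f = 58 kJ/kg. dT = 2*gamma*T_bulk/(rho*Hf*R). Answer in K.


Radius R = 42/2 = 21 nm = 2.1e-08 m
Convert H_f = 58 kJ/kg = 58000 J/kg
dT = 2 * gamma_SL * T_bulk / (rho * H_f * R)
dT = 2 * 0.36 * 1986 / (18200 * 58000 * 2.1e-08)
dT = 64.5 K

64.5


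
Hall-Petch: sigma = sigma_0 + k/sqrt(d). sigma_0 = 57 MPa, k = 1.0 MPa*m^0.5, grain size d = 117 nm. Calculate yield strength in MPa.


d = 117 nm = 1.17e-07 m
sqrt(d) = 0.0003420526
Hall-Petch contribution = k / sqrt(d) = 1.0 / 0.0003420526 = 2923.5 MPa
sigma = sigma_0 + k/sqrt(d) = 57 + 2923.5 = 2980.5 MPa

2980.5


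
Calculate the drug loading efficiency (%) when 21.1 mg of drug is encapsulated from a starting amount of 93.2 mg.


Drug loading efficiency = (drug loaded / drug initial) * 100
DLE = 21.1 / 93.2 * 100
DLE = 0.2264 * 100
DLE = 22.64%

22.64


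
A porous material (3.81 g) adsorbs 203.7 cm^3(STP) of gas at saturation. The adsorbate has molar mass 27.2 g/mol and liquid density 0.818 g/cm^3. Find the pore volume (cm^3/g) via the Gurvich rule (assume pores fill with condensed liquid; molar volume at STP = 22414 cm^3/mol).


Moles adsorbed n = V_ads / 22414 = 203.7 / 22414 = 9.088070e-03 mol
Liquid volume V_liq = n * M / rho_liq = 9.088070e-03 * 27.2 / 0.818 = 0.30219 cm^3
Specific pore volume V_pore = V_liq / m_sample = 0.30219 / 3.81
V_pore = 0.0793 cm^3/g

0.0793


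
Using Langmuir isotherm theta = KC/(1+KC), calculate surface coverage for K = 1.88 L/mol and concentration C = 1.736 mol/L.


Langmuir isotherm: theta = K*C / (1 + K*C)
K*C = 1.88 * 1.736 = 3.26368
theta = 3.26368 / (1 + 3.26368) = 3.26368 / 4.26368
theta = 0.7655

0.7655


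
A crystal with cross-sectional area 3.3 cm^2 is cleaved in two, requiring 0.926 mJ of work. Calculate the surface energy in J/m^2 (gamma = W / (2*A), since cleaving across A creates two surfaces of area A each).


Convert: A = 3.3 cm^2 = 0.00033 m^2, W = 0.926 mJ = 0.000926 J
Cleaving exposes two faces of area A, so total new surface = 2*A and gamma = W / (2*A)
gamma = 0.000926 / (2 * 0.00033)
gamma = 1.403 J/m^2

1.403


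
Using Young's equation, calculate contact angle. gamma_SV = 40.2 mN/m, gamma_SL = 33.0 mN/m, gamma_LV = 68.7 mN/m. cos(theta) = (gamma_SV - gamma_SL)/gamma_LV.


cos(theta) = (gamma_SV - gamma_SL) / gamma_LV
cos(theta) = (40.2 - 33.0) / 68.7
cos(theta) = 0.104803
theta = arccos(0.104803) = 83.98 degrees

83.98


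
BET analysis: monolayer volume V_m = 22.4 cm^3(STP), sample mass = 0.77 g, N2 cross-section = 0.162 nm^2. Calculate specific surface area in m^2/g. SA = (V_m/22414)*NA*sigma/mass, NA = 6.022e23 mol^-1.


Number of moles in monolayer = V_m / 22414 = 22.4 / 22414 = 0.00099938
Number of molecules = moles * NA = 0.00099938 * 6.022e23
SA = molecules * sigma / mass
SA = (22.4 / 22414) * 6.022e23 * 0.162e-18 / 0.77
SA = 126.6 m^2/g

126.6


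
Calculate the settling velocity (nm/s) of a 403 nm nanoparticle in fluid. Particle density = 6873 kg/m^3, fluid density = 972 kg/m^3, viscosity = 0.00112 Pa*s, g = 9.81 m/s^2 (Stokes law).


Radius R = 403/2 nm = 2.015e-07 m
Density difference = 6873 - 972 = 5901 kg/m^3
v = 2 * R^2 * (rho_p - rho_f) * g / (9 * eta)
v = 2 * (2.015e-07)^2 * 5901 * 9.81 / (9 * 0.00112)
v = 4.66352e-07 m/s = 466.3524 nm/s

466.3524


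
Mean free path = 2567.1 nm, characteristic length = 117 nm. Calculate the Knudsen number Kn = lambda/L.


Knudsen number Kn = lambda / L
Kn = 2567.1 / 117
Kn = 21.941

21.941


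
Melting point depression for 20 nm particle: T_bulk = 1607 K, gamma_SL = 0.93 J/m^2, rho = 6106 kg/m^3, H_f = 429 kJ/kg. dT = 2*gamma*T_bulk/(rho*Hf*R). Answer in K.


Radius R = 20/2 = 10 nm = 1e-08 m
Convert H_f = 429 kJ/kg = 429000 J/kg
dT = 2 * gamma_SL * T_bulk / (rho * H_f * R)
dT = 2 * 0.93 * 1607 / (6106 * 429000 * 1e-08)
dT = 114.1 K

114.1


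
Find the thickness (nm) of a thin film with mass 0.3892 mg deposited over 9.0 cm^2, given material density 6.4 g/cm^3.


Convert: m = 0.3892 mg = 3.8920e-07 kg, A = 9.0 cm^2 = 9.0000e-04 m^2, rho = 6.4 g/cm^3 = 6400 kg/m^3
t = m / (A * rho)
t = 3.8920e-07 / (9.0000e-04 * 6400)
t = 6.7569e-08 m = 67.6 nm

67.6


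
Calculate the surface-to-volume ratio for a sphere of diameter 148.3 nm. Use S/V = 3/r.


Radius r = 148.3/2 = 74.15 nm
S/V = 3 / r = 3 / 74.15
S/V = 0.0405 nm^-1

0.0405


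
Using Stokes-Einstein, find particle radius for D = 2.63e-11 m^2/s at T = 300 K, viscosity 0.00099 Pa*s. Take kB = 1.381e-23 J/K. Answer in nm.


Stokes-Einstein: R = kB*T / (6*pi*eta*D)
R = 1.381e-23 * 300 / (6 * pi * 0.00099 * 2.63e-11)
R = 8.44156e-09 m = 8.44 nm

8.44


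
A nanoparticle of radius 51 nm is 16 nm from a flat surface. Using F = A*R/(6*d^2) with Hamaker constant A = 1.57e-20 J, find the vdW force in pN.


Convert to SI: R = 51 nm = 5.1e-08 m, d = 16 nm = 1.6e-08 m
F = A * R / (6 * d^2)
F = 1.57e-20 * 5.1e-08 / (6 * (1.6e-08)^2)
F = 5.21289e-13 N = 0.521 pN

0.521


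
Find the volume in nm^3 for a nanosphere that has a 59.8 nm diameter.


Radius r = 59.8/2 = 29.9 nm
Volume V = (4/3) * pi * r^3
V = (4/3) * pi * (29.9)^3
V = 111970.13 nm^3

111970.13


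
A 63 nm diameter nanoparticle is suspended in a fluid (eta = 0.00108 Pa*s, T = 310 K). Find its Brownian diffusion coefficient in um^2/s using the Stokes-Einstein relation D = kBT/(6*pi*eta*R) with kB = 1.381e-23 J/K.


Radius R = 63/2 = 31.5 nm = 3.15e-08 m
D = kB*T / (6*pi*eta*R)
D = 1.381e-23 * 310 / (6 * pi * 0.00108 * 3.15e-08)
D = 6.67606e-12 m^2/s = 6.676 um^2/s

6.676


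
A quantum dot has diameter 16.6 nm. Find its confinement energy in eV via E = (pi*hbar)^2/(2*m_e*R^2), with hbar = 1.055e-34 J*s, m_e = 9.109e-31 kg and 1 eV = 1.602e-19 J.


Radius R = 16.6/2 = 8.3 nm = 8.3e-09 m
E = (pi * 1.055e-34)^2 / (2 * 9.109e-31 * (8.3e-09)^2)
E(J) = 8.75282e-22
E = E(J) / 1.602e-19 = 0.0055 eV

0.0055


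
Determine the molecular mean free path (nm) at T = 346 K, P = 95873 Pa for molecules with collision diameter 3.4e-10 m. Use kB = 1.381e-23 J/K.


Mean free path: lambda = kB*T / (sqrt(2) * pi * d^2 * P)
lambda = 1.381e-23 * 346 / (sqrt(2) * pi * (3.4e-10)^2 * 95873)
lambda = 9.704e-08 m
lambda = 97.04 nm

97.04


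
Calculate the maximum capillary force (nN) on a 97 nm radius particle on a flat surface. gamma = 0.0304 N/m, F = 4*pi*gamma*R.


Convert radius: R = 97 nm = 9.7e-08 m
F = 4 * pi * gamma * R
F = 4 * pi * 0.0304 * 9.7e-08
F = 3.70557e-08 N = 37.0557 nN

37.0557


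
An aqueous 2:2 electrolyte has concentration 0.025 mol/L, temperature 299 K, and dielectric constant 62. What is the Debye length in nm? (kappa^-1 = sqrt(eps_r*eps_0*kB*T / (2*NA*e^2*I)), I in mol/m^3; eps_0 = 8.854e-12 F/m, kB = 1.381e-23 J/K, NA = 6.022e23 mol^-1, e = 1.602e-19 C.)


Ionic strength I = 0.025 * 2^2 * 1000 = 100 mol/m^3
kappa^-1 = sqrt(62 * 8.854e-12 * 1.381e-23 * 299 / (2 * 6.022e23 * (1.602e-19)^2 * 100))
kappa^-1 = 0.856 nm

0.856


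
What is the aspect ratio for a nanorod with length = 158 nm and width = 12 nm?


Aspect ratio AR = length / diameter
AR = 158 / 12
AR = 13.17

13.17


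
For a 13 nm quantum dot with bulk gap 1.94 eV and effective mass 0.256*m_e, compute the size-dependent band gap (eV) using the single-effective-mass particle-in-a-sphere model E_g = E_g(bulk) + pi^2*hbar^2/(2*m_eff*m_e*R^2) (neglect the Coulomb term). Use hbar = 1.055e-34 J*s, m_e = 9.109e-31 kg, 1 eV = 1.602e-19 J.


Radius R = 13/2 nm = 6.5e-09 m
Confinement energy dE = pi^2 * hbar^2 / (2 * m_eff * m_e * R^2)
dE = pi^2 * (1.055e-34)^2 / (2 * 0.256 * 9.109e-31 * (6.5e-09)^2) J, divided by 1.602e-19 J/eV
dE = 0.0348 eV
Total band gap = E_g(bulk) + dE = 1.94 + 0.0348 = 1.9748 eV

1.9748


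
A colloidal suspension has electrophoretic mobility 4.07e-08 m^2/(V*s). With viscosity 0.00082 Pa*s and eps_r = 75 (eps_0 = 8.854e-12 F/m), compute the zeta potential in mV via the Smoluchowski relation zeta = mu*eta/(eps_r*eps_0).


Smoluchowski equation: zeta = mu * eta / (eps_r * eps_0)
zeta = 4.07e-08 * 0.00082 / (75 * 8.854e-12)
zeta = 0.050258 V = 50.26 mV

50.26


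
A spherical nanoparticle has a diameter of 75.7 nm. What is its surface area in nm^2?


Radius r = 75.7/2 = 37.85 nm
Surface area SA = 4 * pi * r^2
SA = 4 * pi * (37.85)^2
SA = 18002.87 nm^2

18002.87


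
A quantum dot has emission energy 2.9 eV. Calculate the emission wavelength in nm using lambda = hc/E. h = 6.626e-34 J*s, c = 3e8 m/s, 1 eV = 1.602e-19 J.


Convert energy: E = 2.9 eV = 2.9 * 1.602e-19 = 4.6458e-19 J
lambda = h*c / E = 6.626e-34 * 3e8 / 4.6458e-19
lambda = 4.2787e-07 m = 427.9 nm

427.9
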